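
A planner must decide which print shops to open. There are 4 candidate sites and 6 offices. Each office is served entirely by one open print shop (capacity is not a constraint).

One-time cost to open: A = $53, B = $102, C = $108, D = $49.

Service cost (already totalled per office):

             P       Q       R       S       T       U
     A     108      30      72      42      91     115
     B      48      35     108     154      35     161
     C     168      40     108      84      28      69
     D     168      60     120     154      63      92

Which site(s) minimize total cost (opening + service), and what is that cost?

Open A and B; minimum total cost 497.

For any fixed open set, each office goes to its cheapest open site; total = fixed + service.
{A, B}: P→B 48, Q→A 30, R→A 72, S→A 42, T→B 35, U→A 115. Service 342; fixed 155; total 497.
{A, D}: P→A 108, Q→A 30, R→A 72, S→A 42, T→D 63, U→D 92. Service 407; fixed 102; total 509.
{A, C}: service 349 + fixed 161 = 510
{A, B, C, D}: service 289 + fixed 312 = 601
(All 15 nonempty subsets were checked; A and B is lowest.)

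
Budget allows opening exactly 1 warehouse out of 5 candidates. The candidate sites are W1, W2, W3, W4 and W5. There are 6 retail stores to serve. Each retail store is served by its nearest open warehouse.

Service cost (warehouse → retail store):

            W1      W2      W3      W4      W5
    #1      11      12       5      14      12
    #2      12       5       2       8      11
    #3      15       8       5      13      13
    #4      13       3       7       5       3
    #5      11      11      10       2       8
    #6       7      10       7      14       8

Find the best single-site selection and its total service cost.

Choose W3 only; total service cost 36.

With exactly 1 open, each retail store uses its cheapest among the chosen.
{W3}: #1→W3 5, #2→W3 2, #3→W3 5, #4→W3 7, #5→W3 10, #6→W3 7. Service cost 36.
{W2}: service cost 49
{W5}: service cost 55
Among all 5 size-1 choices, {W3} is lowest.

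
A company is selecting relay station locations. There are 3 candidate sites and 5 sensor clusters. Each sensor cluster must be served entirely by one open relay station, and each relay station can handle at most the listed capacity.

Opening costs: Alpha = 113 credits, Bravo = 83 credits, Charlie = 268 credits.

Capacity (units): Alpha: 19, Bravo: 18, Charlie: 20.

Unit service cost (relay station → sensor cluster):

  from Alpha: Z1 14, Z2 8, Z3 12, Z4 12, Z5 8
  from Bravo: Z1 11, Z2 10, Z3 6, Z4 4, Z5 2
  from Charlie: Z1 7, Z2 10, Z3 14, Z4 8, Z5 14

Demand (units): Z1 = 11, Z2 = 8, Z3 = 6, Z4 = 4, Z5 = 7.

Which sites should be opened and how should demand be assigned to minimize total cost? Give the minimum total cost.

Open {Alpha, Bravo}: Z1→Alpha 14·11=154, Z2→Alpha 8·8=64, Z3→Bravo 6·6=36, Z4→Bravo 4·4=16, Z5→Bravo 2·7=14.
Loads: Alpha carries 19/19, Bravo carries 17/18. Service 284; fixed 196; total 480.
Next best feasible plan costs 515.

Minimum total cost: 480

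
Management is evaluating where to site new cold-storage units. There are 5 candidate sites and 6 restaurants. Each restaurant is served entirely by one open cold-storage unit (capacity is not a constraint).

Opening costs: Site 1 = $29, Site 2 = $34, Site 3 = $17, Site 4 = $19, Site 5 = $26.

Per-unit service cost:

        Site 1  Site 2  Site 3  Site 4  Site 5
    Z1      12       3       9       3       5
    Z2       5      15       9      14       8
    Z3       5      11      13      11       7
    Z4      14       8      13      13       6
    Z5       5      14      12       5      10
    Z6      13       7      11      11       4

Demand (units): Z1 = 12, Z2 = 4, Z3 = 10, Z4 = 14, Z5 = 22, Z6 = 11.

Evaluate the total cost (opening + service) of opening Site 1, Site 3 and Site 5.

Total cost: 440

Each restaurant is assigned to its cheapest site among the open ones.
{Site 1, Site 3, Site 5}: Z1→Site 5 5·12=60, Z2→Site 1 5·4=20, Z3→Site 1 5·10=50, Z4→Site 5 6·14=84, Z5→Site 1 5·22=110, Z6→Site 5 4·11=44. Service 368; fixed 72; total 440.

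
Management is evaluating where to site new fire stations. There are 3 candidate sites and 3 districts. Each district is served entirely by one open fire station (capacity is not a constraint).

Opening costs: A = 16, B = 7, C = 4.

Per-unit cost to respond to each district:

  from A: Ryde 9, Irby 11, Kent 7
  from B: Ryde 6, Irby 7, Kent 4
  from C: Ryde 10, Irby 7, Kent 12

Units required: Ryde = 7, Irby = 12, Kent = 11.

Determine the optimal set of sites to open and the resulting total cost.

Open B only; minimum total cost 177.

For any fixed open set, each district goes to its cheapest open site; total = fixed + service.
{B}: Ryde→B 6·7=42, Irby→B 7·12=84, Kent→B 4·11=44. Service 170; fixed 7; total 177.
{B, C}: service 170 + fixed 11 = 181
{A, B}: Ryde→B 6·7=42, Irby→B 7·12=84, Kent→B 4·11=44. Service 170; fixed 23; total 193.
{A, B, C}: service 170 + fixed 27 = 197
No other subset beats 177.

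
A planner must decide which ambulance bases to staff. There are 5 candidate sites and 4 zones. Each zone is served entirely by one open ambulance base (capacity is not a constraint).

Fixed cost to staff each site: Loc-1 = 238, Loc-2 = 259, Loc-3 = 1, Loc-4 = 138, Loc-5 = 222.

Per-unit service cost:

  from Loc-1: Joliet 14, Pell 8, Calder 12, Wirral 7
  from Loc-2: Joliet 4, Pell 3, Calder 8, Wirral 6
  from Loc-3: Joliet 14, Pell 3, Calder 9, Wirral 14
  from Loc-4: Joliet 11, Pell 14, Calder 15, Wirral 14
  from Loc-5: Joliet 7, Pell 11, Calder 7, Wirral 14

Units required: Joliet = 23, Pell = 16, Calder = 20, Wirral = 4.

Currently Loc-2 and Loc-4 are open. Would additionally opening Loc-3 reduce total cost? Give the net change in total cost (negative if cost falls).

No — net change +1 (cost rises by 1).

Current service cost with {Loc-2, Loc-4}: 324.
Adding Loc-3: each zone re-picks its cheapest; new service cost 324, saving 0.
Extra fixed cost: 1. Net change = 1 − 0 = 1.
(Totals: 721 → 722.)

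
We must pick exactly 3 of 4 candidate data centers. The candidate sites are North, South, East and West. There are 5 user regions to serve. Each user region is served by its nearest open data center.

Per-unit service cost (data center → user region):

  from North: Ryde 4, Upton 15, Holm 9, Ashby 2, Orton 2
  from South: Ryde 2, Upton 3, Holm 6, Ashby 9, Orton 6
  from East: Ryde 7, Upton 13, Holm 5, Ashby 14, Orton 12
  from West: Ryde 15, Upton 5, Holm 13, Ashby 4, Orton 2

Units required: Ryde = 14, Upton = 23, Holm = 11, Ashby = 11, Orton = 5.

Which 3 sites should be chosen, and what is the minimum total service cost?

With exactly 3 open, each user region uses its cheapest among the chosen.
{North, South, East}: Ryde→South 2·14=28, Upton→South 3·23=69, Holm→East 5·11=55, Ashby→North 2·11=22, Orton→North 2·5=10. Service cost 184.
{North, South, West}: service cost 195
{South, East, West}: service cost 206
Among all 4 size-3 choices, {North, South, East} is lowest.

Choose North, South and East; total service cost 184.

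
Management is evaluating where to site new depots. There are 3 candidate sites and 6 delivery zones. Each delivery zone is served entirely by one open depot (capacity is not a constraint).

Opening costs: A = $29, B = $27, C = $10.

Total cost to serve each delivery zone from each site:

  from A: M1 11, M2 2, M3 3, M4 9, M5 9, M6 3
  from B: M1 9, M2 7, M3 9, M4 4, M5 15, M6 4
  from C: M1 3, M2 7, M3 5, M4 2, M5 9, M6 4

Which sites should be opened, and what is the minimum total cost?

Open C only; minimum total cost 40.

For any fixed open set, each delivery zone goes to its cheapest open site; total = fixed + service.
{C}: M1→C 3, M2→C 7, M3→C 5, M4→C 2, M5→C 9, M6→C 4. Service 30; fixed 10; total 40.
{A, C}: M1→C 3, M2→A 2, M3→A 3, M4→C 2, M5→A 9, M6→A 3. Service 22; fixed 39; total 61.
{A}: M1→A 11, M2→A 2, M3→A 3, M4→A 9, M5→A 9, M6→A 3. Service 37; fixed 29; total 66.
{A, B, C}: M1→C 3, M2→A 2, M3→A 3, M4→C 2, M5→A 9, M6→A 3. Service 22; fixed 66; total 88.
(All 7 nonempty subsets were checked; C only is lowest.)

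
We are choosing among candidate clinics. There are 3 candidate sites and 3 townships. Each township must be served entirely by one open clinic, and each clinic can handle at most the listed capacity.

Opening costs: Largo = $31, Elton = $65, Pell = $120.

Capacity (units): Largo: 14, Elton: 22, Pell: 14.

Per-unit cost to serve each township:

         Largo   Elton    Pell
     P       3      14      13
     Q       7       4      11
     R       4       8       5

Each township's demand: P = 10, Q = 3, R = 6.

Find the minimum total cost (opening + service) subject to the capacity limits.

Minimum total cost: 186

Open {Largo, Elton}: P→Largo 3·10=30, Q→Elton 4·3=12, R→Elton 8·6=48.
Loads: Largo carries 10/14, Elton carries 9/22. Service 90; fixed 96; total 186.
Next best feasible plan costs 195.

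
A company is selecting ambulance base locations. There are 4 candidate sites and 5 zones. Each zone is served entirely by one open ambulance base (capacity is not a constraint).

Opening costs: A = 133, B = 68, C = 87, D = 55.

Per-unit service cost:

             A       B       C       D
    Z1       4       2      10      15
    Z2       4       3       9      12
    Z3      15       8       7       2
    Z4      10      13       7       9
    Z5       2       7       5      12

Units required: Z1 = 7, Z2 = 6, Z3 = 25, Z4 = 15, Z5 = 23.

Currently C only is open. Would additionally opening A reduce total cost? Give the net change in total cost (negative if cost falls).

Current service cost with {C}: 519.
Adding A: each zone re-picks its cheapest; new service cost 378, saving 141.
Extra fixed cost: 133. Net change = 133 − 141 = -8.
(Totals: 606 → 598.)

Yes — net change −8 (cost falls by 8).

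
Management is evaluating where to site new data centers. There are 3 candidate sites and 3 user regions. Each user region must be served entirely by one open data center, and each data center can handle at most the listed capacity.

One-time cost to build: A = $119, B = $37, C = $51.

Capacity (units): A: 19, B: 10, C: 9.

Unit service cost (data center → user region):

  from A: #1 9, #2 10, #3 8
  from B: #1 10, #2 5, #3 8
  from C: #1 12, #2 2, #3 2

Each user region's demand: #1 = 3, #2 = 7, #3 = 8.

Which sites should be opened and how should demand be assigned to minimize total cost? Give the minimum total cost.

Minimum total cost: 169

Open {B, C}: #1→B 10·3=30, #2→B 5·7=35, #3→C 2·8=16.
Loads: B carries 10/10, C carries 8/9. Service 81; fixed 88; total 169.
Next best feasible plan costs 275.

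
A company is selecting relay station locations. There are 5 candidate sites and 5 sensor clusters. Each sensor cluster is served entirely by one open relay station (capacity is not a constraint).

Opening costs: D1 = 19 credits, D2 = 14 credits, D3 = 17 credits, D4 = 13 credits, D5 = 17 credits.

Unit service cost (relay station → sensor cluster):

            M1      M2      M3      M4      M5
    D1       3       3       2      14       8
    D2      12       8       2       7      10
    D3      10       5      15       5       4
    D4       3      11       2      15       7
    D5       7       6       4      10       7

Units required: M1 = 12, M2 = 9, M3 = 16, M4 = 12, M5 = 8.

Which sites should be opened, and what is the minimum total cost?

Open D1 and D3; minimum total cost 223.

For any fixed open set, each sensor cluster goes to its cheapest open site; total = fixed + service.
{D1, D3}: M1→D1 3·12=36, M2→D1 3·9=27, M3→D1 2·16=32, M4→D3 5·12=60, M5→D3 4·8=32. Service 187; fixed 36; total 223.
{D3, D4}: service 205 + fixed 30 = 235
{D1, D3, D4}: service 187 + fixed 49 = 236
{D1, D2, D3, D4, D5}: service 187 + fixed 80 = 267
No other subset beats 223.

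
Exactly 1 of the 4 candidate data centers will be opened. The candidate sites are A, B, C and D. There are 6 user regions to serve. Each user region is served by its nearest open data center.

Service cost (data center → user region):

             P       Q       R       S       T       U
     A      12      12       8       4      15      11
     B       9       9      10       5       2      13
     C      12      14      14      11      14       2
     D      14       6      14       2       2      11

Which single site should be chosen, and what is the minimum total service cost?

With exactly 1 open, each user region uses its cheapest among the chosen.
{B}: P→B 9, Q→B 9, R→B 10, S→B 5, T→B 2, U→B 13. Service cost 48.
{D}: service cost 49
{A}: service cost 62
Among all 4 size-1 choices, {B} is lowest.

Choose B only; total service cost 48.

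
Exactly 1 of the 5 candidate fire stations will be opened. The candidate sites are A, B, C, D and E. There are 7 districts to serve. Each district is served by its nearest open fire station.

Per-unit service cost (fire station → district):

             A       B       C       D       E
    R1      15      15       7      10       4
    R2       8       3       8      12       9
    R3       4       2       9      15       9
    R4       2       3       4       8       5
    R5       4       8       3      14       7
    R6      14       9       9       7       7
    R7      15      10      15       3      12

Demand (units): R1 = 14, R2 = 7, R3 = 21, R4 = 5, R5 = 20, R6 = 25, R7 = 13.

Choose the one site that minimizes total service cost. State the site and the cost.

With exactly 1 open, each district uses its cheapest among the chosen.
{B}: R1→B 15·14=210, R2→B 3·7=21, R3→B 2·21=42, R4→B 3·5=15, R5→B 8·20=160, R6→B 9·25=225, R7→B 10·13=130. Service cost 803.
{E}: service cost 804
{C}: service cost 843
Among all 5 size-1 choices, {B} is lowest.

Choose B only; total service cost 803.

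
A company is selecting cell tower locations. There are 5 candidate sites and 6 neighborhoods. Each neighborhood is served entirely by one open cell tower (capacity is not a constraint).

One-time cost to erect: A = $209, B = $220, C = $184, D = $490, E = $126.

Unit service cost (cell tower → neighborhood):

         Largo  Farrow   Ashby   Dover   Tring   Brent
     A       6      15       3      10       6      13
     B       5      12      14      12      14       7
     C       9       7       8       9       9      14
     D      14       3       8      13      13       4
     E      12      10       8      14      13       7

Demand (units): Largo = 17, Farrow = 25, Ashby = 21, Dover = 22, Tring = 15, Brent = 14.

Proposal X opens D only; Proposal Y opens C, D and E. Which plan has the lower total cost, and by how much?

Proposal X is cheaper by 77.

Proposal X: {D}: Largo→D 14·17=238, Farrow→D 3·25=75, Ashby→D 8·21=168, Dover→D 13·22=286, Tring→D 13·15=195, Brent→D 4·14=56. Service 1018; fixed 490; total 1508.
Proposal Y: {C, D, E}: Largo→C 9·17=153, Farrow→D 3·25=75, Ashby→C 8·21=168, Dover→C 9·22=198, Tring→C 9·15=135, Brent→D 4·14=56. Service 785; fixed 800; total 1585.
Difference: |1508 − 1585| = 77.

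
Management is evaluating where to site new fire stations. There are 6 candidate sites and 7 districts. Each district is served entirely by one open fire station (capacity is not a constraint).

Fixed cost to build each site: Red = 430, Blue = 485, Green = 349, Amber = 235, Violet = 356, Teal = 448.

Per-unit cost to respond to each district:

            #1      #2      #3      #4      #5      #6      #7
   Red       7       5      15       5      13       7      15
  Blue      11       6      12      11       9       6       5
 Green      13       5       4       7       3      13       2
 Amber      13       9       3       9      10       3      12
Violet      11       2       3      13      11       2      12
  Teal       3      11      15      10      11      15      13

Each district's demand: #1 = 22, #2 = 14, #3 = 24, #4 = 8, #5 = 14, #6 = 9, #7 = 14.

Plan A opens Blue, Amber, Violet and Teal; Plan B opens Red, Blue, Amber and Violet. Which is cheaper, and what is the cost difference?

Plan A: {Blue, Amber, Violet, Teal}: #1→Teal 3·22=66, #2→Violet 2·14=28, #3→Amber 3·24=72, #4→Amber 9·8=72, #5→Blue 9·14=126, #6→Violet 2·9=18, #7→Blue 5·14=70. Service 452; fixed 1524; total 1976.
Plan B: {Red, Blue, Amber, Violet}: #1→Red 7·22=154, #2→Violet 2·14=28, #3→Amber 3·24=72, #4→Red 5·8=40, #5→Blue 9·14=126, #6→Violet 2·9=18, #7→Blue 5·14=70. Service 508; fixed 1506; total 2014.
Difference: |1976 − 2014| = 38.

Plan A is cheaper by 38.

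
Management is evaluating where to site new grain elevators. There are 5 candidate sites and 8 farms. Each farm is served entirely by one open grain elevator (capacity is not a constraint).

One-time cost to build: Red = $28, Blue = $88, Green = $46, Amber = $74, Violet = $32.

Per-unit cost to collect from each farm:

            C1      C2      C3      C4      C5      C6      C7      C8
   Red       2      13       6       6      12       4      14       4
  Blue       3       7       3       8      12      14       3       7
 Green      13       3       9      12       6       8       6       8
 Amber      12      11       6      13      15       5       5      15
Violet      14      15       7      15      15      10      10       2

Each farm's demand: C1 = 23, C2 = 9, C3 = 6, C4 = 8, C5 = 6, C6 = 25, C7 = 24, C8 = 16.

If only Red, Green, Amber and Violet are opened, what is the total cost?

Each farm is assigned to its cheapest site among the open ones.
{Red, Green, Amber, Violet}: C1→Red 2·23=46, C2→Green 3·9=27, C3→Red 6·6=36, C4→Red 6·8=48, C5→Green 6·6=36, C6→Red 4·25=100, C7→Amber 5·24=120, C8→Violet 2·16=32. Service 445; fixed 180; total 625.

Total cost: 625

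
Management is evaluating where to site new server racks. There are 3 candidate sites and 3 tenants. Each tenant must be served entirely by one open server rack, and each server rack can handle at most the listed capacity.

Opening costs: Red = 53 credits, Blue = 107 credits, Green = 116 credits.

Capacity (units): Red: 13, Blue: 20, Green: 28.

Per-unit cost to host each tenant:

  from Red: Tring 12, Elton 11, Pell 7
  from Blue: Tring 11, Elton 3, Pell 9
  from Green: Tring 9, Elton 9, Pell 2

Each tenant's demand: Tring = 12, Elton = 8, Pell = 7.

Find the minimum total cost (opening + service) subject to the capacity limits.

Minimum total cost: 310

Open {Green}: Tring→Green 9·12=108, Elton→Green 9·8=72, Pell→Green 2·7=14.
Loads: Green carries 27/28. Service 194; fixed 116; total 310.
Next best feasible plan costs 363.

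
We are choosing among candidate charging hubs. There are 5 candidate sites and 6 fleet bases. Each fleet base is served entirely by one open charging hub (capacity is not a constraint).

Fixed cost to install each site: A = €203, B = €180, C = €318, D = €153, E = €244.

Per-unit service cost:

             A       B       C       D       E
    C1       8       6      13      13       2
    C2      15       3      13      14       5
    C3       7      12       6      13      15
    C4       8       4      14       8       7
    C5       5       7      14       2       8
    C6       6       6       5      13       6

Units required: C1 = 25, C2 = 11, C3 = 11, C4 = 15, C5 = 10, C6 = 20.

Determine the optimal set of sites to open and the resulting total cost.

For any fixed open set, each fleet base goes to its cheapest open site; total = fixed + service.
{B}: C1→B 6·25=150, C2→B 3·11=33, C3→B 12·11=132, C4→B 4·15=60, C5→B 7·10=70, C6→B 6·20=120. Service 565; fixed 180; total 745.
{E}: C1→E 2·25=50, C2→E 5·11=55, C3→E 15·11=165, C4→E 7·15=105, C5→E 8·10=80, C6→E 6·20=120. Service 575; fixed 244; total 819.
{B, D}: service 515 + fixed 333 = 848
{A, B, C, D, E}: service 329 + fixed 1098 = 1427
No other subset beats 745.

Open B only; minimum total cost 745.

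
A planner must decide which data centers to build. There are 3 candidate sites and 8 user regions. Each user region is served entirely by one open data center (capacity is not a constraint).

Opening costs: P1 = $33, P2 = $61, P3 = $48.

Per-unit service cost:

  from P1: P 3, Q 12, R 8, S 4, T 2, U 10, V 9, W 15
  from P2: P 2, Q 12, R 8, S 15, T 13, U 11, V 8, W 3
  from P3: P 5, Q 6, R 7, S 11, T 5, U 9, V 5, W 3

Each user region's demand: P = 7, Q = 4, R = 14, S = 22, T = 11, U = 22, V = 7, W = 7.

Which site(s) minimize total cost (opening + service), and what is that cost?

Open P1 and P3; minimum total cost 588.

For any fixed open set, each user region goes to its cheapest open site; total = fixed + service.
{P1, P3}: P→P1 3·7=21, Q→P3 6·4=24, R→P3 7·14=98, S→P1 4·22=88, T→P1 2·11=22, U→P3 9·22=198, V→P3 5·7=35, W→P3 3·7=21. Service 507; fixed 81; total 588.
{P1, P2, P3}: service 500 + fixed 142 = 642
{P1, P2}: service 581 + fixed 94 = 675
{P1}: service 679 + fixed 33 = 712
(All 7 nonempty subsets were checked; P1 and P3 is lowest.)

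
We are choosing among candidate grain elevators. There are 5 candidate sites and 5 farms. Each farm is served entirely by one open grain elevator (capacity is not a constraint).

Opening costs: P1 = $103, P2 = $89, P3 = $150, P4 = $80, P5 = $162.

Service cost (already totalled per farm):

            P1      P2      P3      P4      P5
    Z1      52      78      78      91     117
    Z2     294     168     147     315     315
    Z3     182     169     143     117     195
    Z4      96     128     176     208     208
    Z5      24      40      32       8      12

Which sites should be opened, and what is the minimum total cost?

For any fixed open set, each farm goes to its cheapest open site; total = fixed + service.
{P2, P4}: Z1→P2 78, Z2→P2 168, Z3→P4 117, Z4→P2 128, Z5→P4 8. Service 499; fixed 169; total 668.
{P2}: Z1→P2 78, Z2→P2 168, Z3→P2 169, Z4→P2 128, Z5→P2 40. Service 583; fixed 89; total 672.
{P1, P2}: Z1→P1 52, Z2→P2 168, Z3→P2 169, Z4→P1 96, Z5→P1 24. Service 509; fixed 192; total 701.
{P1, P2, P3, P4, P5}: service 420 + fixed 584 = 1004
No other subset beats 668.

Open P2 and P4; minimum total cost 668.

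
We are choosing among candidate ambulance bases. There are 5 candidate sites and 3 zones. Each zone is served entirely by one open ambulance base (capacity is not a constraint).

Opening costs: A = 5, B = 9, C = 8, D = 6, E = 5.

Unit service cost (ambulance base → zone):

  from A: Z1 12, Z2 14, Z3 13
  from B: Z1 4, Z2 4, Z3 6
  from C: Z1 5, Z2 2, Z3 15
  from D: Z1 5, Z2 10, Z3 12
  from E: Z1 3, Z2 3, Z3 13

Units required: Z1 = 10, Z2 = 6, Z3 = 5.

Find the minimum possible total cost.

For any fixed open set, each zone goes to its cheapest open site; total = fixed + service.
{B, E}: Z1→E 3·10=30, Z2→E 3·6=18, Z3→B 6·5=30. Service 78; fixed 14; total 92.
{B, C, E}: service 72 + fixed 22 = 94
{A, B, E}: service 78 + fixed 19 = 97
{A, B, C, D, E}: Z1→E 3·10=30, Z2→C 2·6=12, Z3→B 6·5=30. Service 72; fixed 33; total 105.
No other subset beats 92.

Minimum total cost: 92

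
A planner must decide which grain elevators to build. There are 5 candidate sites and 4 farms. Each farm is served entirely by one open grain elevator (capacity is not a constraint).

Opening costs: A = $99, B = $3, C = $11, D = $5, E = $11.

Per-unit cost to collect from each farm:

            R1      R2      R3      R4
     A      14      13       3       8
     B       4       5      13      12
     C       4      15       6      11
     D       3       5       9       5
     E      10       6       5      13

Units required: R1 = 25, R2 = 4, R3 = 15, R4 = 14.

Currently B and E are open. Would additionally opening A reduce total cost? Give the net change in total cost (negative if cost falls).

Current service cost with {B, E}: 363.
Adding A: each farm re-picks its cheapest; new service cost 277, saving 86.
Extra fixed cost: 99. Net change = 99 − 86 = 13.
(Totals: 377 → 390.)

No — net change +13 (cost rises by 13).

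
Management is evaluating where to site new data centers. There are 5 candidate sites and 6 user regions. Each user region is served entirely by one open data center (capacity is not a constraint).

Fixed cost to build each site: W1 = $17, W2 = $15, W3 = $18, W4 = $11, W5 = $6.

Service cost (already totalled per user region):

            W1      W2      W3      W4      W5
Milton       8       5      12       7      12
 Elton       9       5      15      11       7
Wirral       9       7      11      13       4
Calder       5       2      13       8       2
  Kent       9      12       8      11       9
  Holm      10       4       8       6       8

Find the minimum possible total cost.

For any fixed open set, each user region goes to its cheapest open site; total = fixed + service.
{W5}: Milton→W5 12, Elton→W5 7, Wirral→W5 4, Calder→W5 2, Kent→W5 9, Holm→W5 8. Service 42; fixed 6; total 48.
{W2}: service 35 + fixed 15 = 50
{W2, W5}: service 29 + fixed 21 = 50
{W1, W2, W3, W4, W5}: Milton→W2 5, Elton→W2 5, Wirral→W5 4, Calder→W2 2, Kent→W3 8, Holm→W2 4. Service 28; fixed 67; total 95.
No other subset beats 48.

Minimum total cost: 48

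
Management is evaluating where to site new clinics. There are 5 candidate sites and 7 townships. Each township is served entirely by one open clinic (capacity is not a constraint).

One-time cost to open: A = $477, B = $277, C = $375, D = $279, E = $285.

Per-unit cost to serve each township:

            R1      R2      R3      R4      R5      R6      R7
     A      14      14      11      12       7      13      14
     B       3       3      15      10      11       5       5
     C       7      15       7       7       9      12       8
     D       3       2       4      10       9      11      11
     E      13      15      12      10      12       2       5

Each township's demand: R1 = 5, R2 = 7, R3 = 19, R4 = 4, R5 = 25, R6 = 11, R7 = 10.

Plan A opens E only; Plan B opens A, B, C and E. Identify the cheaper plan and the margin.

Plan A is cheaper by 763.

Plan A: {E}: R1→E 13·5=65, R2→E 15·7=105, R3→E 12·19=228, R4→E 10·4=40, R5→E 12·25=300, R6→E 2·11=22, R7→E 5·10=50. Service 810; fixed 285; total 1095.
Plan B: {A, B, C, E}: R1→B 3·5=15, R2→B 3·7=21, R3→C 7·19=133, R4→C 7·4=28, R5→A 7·25=175, R6→E 2·11=22, R7→B 5·10=50. Service 444; fixed 1414; total 1858.
Difference: |1095 − 1858| = 763.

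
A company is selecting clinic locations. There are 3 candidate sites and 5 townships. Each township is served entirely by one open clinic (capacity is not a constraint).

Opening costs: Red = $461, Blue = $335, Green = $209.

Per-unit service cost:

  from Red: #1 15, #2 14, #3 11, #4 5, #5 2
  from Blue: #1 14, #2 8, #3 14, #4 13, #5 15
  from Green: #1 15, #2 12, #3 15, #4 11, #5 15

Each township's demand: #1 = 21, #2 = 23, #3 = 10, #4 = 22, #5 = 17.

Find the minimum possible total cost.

For any fixed open set, each township goes to its cheapest open site; total = fixed + service.
{Red}: #1→Red 15·21=315, #2→Red 14·23=322, #3→Red 11·10=110, #4→Red 5·22=110, #5→Red 2·17=34. Service 891; fixed 461; total 1352.
{Green}: #1→Green 15·21=315, #2→Green 12·23=276, #3→Green 15·10=150, #4→Green 11·22=242, #5→Green 15·17=255. Service 1238; fixed 209; total 1447.
{Blue}: #1→Blue 14·21=294, #2→Blue 8·23=184, #3→Blue 14·10=140, #4→Blue 13·22=286, #5→Blue 15·17=255. Service 1159; fixed 335; total 1494.
{Red, Blue, Green}: service 732 + fixed 1005 = 1737
(All 7 nonempty subsets were checked; Red only is lowest.)

Minimum total cost: 1352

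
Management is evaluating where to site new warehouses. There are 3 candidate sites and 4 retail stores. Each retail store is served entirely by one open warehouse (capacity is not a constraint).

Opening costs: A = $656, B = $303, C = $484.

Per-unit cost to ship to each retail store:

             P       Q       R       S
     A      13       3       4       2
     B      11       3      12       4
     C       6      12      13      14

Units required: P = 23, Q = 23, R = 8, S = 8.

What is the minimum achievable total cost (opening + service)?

For any fixed open set, each retail store goes to its cheapest open site; total = fixed + service.
{B}: P→B 11·23=253, Q→B 3·23=69, R→B 12·8=96, S→B 4·8=32. Service 450; fixed 303; total 753.
{A}: P→A 13·23=299, Q→A 3·23=69, R→A 4·8=32, S→A 2·8=16. Service 416; fixed 656; total 1072.
{C}: P→C 6·23=138, Q→C 12·23=276, R→C 13·8=104, S→C 14·8=112. Service 630; fixed 484; total 1114.
{A, B, C}: service 255 + fixed 1443 = 1698
No other subset beats 753.

Minimum total cost: 753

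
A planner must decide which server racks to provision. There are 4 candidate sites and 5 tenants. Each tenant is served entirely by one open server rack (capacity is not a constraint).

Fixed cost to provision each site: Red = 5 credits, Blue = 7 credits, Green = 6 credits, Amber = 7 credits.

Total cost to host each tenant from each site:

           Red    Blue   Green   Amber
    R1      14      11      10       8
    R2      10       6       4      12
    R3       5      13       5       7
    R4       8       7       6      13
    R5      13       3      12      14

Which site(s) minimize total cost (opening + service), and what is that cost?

For any fixed open set, each tenant goes to its cheapest open site; total = fixed + service.
{Blue, Green}: R1→Green 10, R2→Green 4, R3→Green 5, R4→Green 6, R5→Blue 3. Service 28; fixed 13; total 41.
{Green}: service 37 + fixed 6 = 43
{Red, Blue}: service 32 + fixed 12 = 44
{Red, Blue, Green, Amber}: service 26 + fixed 25 = 51
(All 15 nonempty subsets were checked; Blue and Green is lowest.)

Open Blue and Green; minimum total cost 41.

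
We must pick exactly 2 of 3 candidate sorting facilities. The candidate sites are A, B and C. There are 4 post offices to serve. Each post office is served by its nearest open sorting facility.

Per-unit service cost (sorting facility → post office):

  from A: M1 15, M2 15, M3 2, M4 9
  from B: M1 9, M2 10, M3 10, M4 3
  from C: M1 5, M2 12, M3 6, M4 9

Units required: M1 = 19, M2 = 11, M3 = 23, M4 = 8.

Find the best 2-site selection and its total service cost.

Choose A and C; total service cost 345.

With exactly 2 open, each post office uses its cheapest among the chosen.
{A, C}: M1→C 5·19=95, M2→C 12·11=132, M3→A 2·23=46, M4→A 9·8=72. Service cost 345.
{A, B}: service cost 351
{B, C}: service cost 367
Among all 3 size-2 choices, {A, C} is lowest.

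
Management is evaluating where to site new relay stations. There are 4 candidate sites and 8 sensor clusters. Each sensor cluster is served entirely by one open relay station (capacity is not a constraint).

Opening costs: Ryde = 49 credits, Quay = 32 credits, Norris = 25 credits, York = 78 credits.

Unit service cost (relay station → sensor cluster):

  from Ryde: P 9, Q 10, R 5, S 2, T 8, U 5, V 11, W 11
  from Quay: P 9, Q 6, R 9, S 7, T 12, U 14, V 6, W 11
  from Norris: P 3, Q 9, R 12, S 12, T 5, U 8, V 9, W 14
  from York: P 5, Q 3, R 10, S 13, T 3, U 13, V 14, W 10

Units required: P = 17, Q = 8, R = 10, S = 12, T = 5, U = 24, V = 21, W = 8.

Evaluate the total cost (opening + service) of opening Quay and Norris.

Total cost: 761

Each sensor cluster is assigned to its cheapest site among the open ones.
{Quay, Norris}: P→Norris 3·17=51, Q→Quay 6·8=48, R→Quay 9·10=90, S→Quay 7·12=84, T→Norris 5·5=25, U→Norris 8·24=192, V→Quay 6·21=126, W→Quay 11·8=88. Service 704; fixed 57; total 761.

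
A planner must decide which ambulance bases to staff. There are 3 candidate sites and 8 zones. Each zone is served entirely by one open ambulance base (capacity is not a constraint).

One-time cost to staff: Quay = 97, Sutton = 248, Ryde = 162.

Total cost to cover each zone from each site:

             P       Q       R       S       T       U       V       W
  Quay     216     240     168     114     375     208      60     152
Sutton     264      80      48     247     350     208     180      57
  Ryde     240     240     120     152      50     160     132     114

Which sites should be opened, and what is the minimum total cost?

Open Quay, Sutton and Ryde; minimum total cost 1292.

For any fixed open set, each zone goes to its cheapest open site; total = fixed + service.
{Quay, Sutton, Ryde}: P→Quay 216, Q→Sutton 80, R→Sutton 48, S→Quay 114, T→Ryde 50, U→Ryde 160, V→Quay 60, W→Sutton 57. Service 785; fixed 507; total 1292.
{Sutton, Ryde}: service 919 + fixed 410 = 1329
{Quay, Ryde}: service 1074 + fixed 259 = 1333
{Quay}: P→Quay 216, Q→Quay 240, R→Quay 168, S→Quay 114, T→Quay 375, U→Quay 208, V→Quay 60, W→Quay 152. Service 1533; fixed 97; total 1630.
No other subset beats 1292.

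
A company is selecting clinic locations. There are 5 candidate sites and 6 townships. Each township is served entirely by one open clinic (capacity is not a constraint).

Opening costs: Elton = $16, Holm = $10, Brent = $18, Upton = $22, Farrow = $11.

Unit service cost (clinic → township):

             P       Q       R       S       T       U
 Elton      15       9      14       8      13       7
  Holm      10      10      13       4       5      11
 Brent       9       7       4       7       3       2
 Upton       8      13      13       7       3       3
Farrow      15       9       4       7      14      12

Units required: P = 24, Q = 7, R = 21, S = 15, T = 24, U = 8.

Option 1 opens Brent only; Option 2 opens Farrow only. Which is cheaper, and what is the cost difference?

Option 1: {Brent}: P→Brent 9·24=216, Q→Brent 7·7=49, R→Brent 4·21=84, S→Brent 7·15=105, T→Brent 3·24=72, U→Brent 2·8=16. Service 542; fixed 18; total 560.
Option 2: {Farrow}: P→Farrow 15·24=360, Q→Farrow 9·7=63, R→Farrow 4·21=84, S→Farrow 7·15=105, T→Farrow 14·24=336, U→Farrow 12·8=96. Service 1044; fixed 11; total 1055.
Difference: |560 − 1055| = 495.

Option 1 is cheaper by 495.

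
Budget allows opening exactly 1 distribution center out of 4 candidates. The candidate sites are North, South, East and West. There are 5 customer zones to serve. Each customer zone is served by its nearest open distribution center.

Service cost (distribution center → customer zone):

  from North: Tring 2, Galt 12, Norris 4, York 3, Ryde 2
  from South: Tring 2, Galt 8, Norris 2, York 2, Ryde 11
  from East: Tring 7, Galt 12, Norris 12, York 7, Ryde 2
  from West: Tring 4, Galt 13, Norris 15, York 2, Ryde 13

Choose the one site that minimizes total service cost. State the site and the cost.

With exactly 1 open, each customer zone uses its cheapest among the chosen.
{North}: Tring→North 2, Galt→North 12, Norris→North 4, York→North 3, Ryde→North 2. Service cost 23.
{South}: service cost 25
{East}: service cost 40
Among all 4 size-1 choices, {North} is lowest.

Choose North only; total service cost 23.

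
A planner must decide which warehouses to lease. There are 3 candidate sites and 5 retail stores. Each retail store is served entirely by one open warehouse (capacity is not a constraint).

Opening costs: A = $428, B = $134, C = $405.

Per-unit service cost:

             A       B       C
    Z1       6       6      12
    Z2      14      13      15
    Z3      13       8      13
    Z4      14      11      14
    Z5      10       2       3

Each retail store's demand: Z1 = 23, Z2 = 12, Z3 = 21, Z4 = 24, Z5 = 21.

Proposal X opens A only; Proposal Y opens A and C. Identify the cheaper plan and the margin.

Proposal X: {A}: Z1→A 6·23=138, Z2→A 14·12=168, Z3→A 13·21=273, Z4→A 14·24=336, Z5→A 10·21=210. Service 1125; fixed 428; total 1553.
Proposal Y: {A, C}: Z1→A 6·23=138, Z2→A 14·12=168, Z3→A 13·21=273, Z4→A 14·24=336, Z5→C 3·21=63. Service 978; fixed 833; total 1811.
Difference: |1553 − 1811| = 258.

Proposal X is cheaper by 258.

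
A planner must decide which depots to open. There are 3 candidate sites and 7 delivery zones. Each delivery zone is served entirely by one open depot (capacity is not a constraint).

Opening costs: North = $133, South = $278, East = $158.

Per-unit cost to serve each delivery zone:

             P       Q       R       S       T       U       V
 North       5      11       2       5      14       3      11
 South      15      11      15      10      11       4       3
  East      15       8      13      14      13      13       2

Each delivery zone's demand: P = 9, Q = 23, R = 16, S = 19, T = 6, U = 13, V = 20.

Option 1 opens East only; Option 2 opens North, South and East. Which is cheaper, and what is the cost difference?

Option 1: {East}: P→East 15·9=135, Q→East 8·23=184, R→East 13·16=208, S→East 14·19=266, T→East 13·6=78, U→East 13·13=169, V→East 2·20=40. Service 1080; fixed 158; total 1238.
Option 2: {North, South, East}: P→North 5·9=45, Q→East 8·23=184, R→North 2·16=32, S→North 5·19=95, T→South 11·6=66, U→North 3·13=39, V→East 2·20=40. Service 501; fixed 569; total 1070.
Difference: |1238 − 1070| = 168.

Option 2 is cheaper by 168.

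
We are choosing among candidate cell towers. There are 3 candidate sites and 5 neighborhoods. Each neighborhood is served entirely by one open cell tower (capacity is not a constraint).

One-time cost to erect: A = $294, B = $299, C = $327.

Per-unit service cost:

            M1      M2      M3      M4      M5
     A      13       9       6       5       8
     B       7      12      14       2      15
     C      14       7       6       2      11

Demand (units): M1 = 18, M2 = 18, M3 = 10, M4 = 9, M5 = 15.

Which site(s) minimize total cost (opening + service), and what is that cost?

For any fixed open set, each neighborhood goes to its cheapest open site; total = fixed + service.
{A}: M1→A 13·18=234, M2→A 9·18=162, M3→A 6·10=60, M4→A 5·9=45, M5→A 8·15=120. Service 621; fixed 294; total 915.
{C}: M1→C 14·18=252, M2→C 7·18=126, M3→C 6·10=60, M4→C 2·9=18, M5→C 11·15=165. Service 621; fixed 327; total 948.
{B}: M1→B 7·18=126, M2→B 12·18=216, M3→B 14·10=140, M4→B 2·9=18, M5→B 15·15=225. Service 725; fixed 299; total 1024.
{A, B, C}: M1→B 7·18=126, M2→C 7·18=126, M3→A 6·10=60, M4→B 2·9=18, M5→A 8·15=120. Service 450; fixed 920; total 1370.
No other subset beats 915.

Open A only; minimum total cost 915.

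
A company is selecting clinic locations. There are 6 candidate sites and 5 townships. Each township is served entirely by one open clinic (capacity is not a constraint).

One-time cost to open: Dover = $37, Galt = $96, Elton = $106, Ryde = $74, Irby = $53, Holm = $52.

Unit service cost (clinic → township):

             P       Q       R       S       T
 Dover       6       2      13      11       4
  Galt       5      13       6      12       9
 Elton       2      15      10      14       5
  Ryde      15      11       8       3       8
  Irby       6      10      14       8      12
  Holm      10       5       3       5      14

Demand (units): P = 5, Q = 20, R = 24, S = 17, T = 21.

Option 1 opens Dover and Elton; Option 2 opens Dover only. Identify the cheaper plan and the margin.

Option 2 is cheaper by 14.

Option 1: {Dover, Elton}: P→Elton 2·5=10, Q→Dover 2·20=40, R→Elton 10·24=240, S→Dover 11·17=187, T→Dover 4·21=84. Service 561; fixed 143; total 704.
Option 2: {Dover}: P→Dover 6·5=30, Q→Dover 2·20=40, R→Dover 13·24=312, S→Dover 11·17=187, T→Dover 4·21=84. Service 653; fixed 37; total 690.
Difference: |704 − 690| = 14.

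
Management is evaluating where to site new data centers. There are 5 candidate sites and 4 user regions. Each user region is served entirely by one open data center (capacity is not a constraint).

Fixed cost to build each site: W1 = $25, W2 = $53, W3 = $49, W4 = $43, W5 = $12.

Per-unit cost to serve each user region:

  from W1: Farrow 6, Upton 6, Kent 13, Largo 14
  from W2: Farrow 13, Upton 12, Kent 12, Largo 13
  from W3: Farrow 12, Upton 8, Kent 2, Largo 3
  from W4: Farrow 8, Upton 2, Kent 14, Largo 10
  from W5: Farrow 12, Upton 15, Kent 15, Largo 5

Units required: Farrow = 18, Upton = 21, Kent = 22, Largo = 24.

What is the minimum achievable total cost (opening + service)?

For any fixed open set, each user region goes to its cheapest open site; total = fixed + service.
{W1, W3, W4}: Farrow→W1 6·18=108, Upton→W4 2·21=42, Kent→W3 2·22=44, Largo→W3 3·24=72. Service 266; fixed 117; total 383.
{W3, W4}: service 302 + fixed 92 = 394
{W1, W3, W4, W5}: service 266 + fixed 129 = 395
{W1, W2, W3, W4, W5}: service 266 + fixed 182 = 448
No other subset beats 383.

Minimum total cost: 383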